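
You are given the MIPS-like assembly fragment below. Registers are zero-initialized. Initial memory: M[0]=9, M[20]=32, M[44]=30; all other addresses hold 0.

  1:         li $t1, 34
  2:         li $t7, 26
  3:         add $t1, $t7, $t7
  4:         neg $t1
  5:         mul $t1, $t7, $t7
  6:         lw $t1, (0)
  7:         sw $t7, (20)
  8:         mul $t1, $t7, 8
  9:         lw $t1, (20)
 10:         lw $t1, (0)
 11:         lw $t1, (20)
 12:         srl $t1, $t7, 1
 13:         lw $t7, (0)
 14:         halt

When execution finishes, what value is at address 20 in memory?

$t1=34
$t7=26
$t1=26+26=52
$t1=-(52)=-52
$t1=26*26=676
$t1=M[0]=9
sw $t7, (20) → M[20]=26
$t1=26*8=208
$t1=M[20]=26
$t1=M[0]=9
$t1=M[20]=26
$t1=26>>1=13
$t7=M[0]=9
halt.

26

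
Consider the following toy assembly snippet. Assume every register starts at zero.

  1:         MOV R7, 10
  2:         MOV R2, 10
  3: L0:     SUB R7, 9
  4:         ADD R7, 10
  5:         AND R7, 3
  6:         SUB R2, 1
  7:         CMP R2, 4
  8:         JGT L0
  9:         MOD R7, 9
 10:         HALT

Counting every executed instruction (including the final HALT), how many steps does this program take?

R7=10
R2=10
R7=10-9=1
R7=1+10=11
R7=11&3=3
R2=10-1=9
CMP R2, 4  (cmp 9,4)
JGT L0: taken
R7=3-9=-6
R7=(-6)+10=4
R7=4&3=0
R2=9-1=8
CMP R2, 4  (cmp 8,4)
JGT L0: taken
R7=0-9=-9
R7=(-9)+10=1
R7=1&3=1
R2=8-1=7
CMP R2, 4  (cmp 7,4)
JGT L0: taken
R7=1-9=-8
R7=(-8)+10=2
R7=2&3=2
R2=7-1=6
CMP R2, 4  (cmp 6,4)
JGT L0: taken
R7=2-9=-7
R7=(-7)+10=3
R7=3&3=3
R2=6-1=5
CMP R2, 4  (cmp 5,4)
JGT L0: taken
R7=3-9=-6
R7=(-6)+10=4
R7=4&3=0
R2=5-1=4
CMP R2, 4  (cmp 4,4)
JGT L0: not taken
R7=0%9=0
halt.
Total executed instructions: 40.

40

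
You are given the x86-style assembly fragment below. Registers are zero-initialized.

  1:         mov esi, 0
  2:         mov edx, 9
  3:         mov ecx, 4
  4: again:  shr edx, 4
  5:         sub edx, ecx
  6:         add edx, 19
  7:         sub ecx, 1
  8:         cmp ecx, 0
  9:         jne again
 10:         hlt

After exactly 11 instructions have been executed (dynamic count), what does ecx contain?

3

mov esi, 0 → esi=0
mov edx, 9 → edx=9
mov ecx, 4 → ecx=4
shr edx, 4 → edx=9>>4=0
sub edx, ecx → edx=0-4=-4
add edx, 19 → edx=(-4)+19=15
sub ecx, 1 → ecx=4-1=3
cmp ecx, 0  (cmp 3,0)
jne again: taken
shr edx, 4 → edx=15>>4=0
sub edx, ecx → edx=0-3=-3
After step 11: ecx = 3.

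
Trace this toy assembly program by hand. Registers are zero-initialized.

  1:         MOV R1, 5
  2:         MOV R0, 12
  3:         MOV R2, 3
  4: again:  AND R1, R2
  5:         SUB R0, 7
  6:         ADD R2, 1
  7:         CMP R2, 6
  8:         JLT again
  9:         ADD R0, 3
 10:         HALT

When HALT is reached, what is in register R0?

after MOV R1, 5: R1=5
after MOV R0, 12: R0=12
after MOV R2, 3: R2=3
after AND R1, R2: R1=5&3=1
after SUB R0, 7: R0=12-7=5
after ADD R2, 1: R2=3+1=4
CMP R2, 6  (cmp 4,6)
JLT again: taken
after AND R1, R2: R1=1&4=0
after SUB R0, 7: R0=5-7=-2
after ADD R2, 1: R2=4+1=5
CMP R2, 6  (cmp 5,6)
JLT again: taken
after AND R1, R2: R1=0&5=0
after SUB R0, 7: R0=(-2)-7=-9
after ADD R2, 1: R2=5+1=6
CMP R2, 6  (cmp 6,6)
JLT again: not taken
after ADD R0, 3: R0=(-9)+3=-6
halt.

-6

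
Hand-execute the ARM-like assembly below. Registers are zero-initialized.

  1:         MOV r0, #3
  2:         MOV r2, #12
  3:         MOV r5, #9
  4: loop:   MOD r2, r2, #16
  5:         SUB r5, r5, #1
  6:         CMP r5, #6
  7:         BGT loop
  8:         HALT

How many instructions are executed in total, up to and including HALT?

16

r0=3
r2=12
r5=9
r2=12%16=12
r5=9-1=8
CMP r5, #6  (cmp 8,6)
BGT loop: taken
r2=12%16=12
r5=8-1=7
CMP r5, #6  (cmp 7,6)
BGT loop: taken
r2=12%16=12
r5=7-1=6
CMP r5, #6  (cmp 6,6)
BGT loop: not taken
halt.
Total executed instructions: 16.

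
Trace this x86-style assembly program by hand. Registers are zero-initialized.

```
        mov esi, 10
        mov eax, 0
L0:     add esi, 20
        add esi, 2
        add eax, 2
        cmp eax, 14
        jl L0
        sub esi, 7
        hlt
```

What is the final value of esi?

157

esi=10
eax=0
esi=10+20=30
esi=30+2=32
eax=0+2=2
cmp eax, 14  (cmp 2,14)
jl L0: taken
esi=32+20=52
esi=52+2=54
eax=2+2=4
cmp eax, 14  (cmp 4,14)
jl L0: taken
esi=54+20=74
esi=74+2=76
eax=4+2=6
cmp eax, 14  (cmp 6,14)
jl L0: taken
esi=76+20=96
esi=96+2=98
eax=6+2=8
cmp eax, 14  (cmp 8,14)
jl L0: taken
esi=98+20=118
esi=118+2=120
eax=8+2=10
cmp eax, 14  (cmp 10,14)
jl L0: taken
esi=120+20=140
esi=140+2=142
eax=10+2=12
cmp eax, 14  (cmp 12,14)
jl L0: taken
esi=142+20=162
esi=162+2=164
eax=12+2=14
cmp eax, 14  (cmp 14,14)
jl L0: not taken
esi=164-7=157
halt.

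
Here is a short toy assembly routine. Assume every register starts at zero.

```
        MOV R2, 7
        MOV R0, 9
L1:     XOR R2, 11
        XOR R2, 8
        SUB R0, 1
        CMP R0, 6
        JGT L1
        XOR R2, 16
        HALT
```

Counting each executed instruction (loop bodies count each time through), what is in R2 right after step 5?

4

after MOV R2, 7: R2=7
after MOV R0, 9: R0=9
after XOR R2, 11: R2=7^11=12
after XOR R2, 8: R2=12^8=4
after SUB R0, 1: R0=9-1=8
After step 5: R2 = 4.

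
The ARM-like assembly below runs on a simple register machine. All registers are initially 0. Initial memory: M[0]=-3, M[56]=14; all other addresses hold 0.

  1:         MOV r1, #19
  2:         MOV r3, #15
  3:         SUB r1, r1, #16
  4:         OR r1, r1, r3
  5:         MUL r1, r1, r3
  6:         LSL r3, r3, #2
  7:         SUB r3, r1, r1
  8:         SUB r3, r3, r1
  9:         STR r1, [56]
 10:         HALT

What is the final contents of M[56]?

r1=19
r3=15
r1=19-16=3
r1=3|15=15
r1=15*15=225
r3=15<<2=60
r3=225-225=0
r3=0-225=-225
STR r1, [56] → M[56]=225
halt.

225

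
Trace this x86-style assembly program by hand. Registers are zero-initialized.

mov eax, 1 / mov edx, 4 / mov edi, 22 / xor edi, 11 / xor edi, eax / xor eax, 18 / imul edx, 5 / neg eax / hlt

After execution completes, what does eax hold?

-19

mov eax, 1 → eax=1
mov edx, 4 → edx=4
mov edi, 22 → edi=22
xor edi, 11 → edi=22^11=29
xor edi, eax → edi=29^1=28
xor eax, 18 → eax=1^18=19
imul edx, 5 → edx=4*5=20
neg eax → eax=-(19)=-19
halt.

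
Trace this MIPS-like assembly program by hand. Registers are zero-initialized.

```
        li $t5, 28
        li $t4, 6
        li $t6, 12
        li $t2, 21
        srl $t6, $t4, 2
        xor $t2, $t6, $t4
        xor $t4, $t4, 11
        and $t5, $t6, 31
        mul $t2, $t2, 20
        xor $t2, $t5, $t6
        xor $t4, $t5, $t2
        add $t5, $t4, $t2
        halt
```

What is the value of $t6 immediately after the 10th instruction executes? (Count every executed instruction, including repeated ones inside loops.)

1

li $t5, 28 → $t5=28
li $t4, 6 → $t4=6
li $t6, 12 → $t6=12
li $t2, 21 → $t2=21
srl $t6, $t4, 2 → $t6=6>>2=1
xor $t2, $t6, $t4 → $t2=1^6=7
xor $t4, $t4, 11 → $t4=6^11=13
and $t5, $t6, 31 → $t5=1&31=1
mul $t2, $t2, 20 → $t2=7*20=140
xor $t2, $t5, $t6 → $t2=1^1=0
After step 10: $t6 = 1.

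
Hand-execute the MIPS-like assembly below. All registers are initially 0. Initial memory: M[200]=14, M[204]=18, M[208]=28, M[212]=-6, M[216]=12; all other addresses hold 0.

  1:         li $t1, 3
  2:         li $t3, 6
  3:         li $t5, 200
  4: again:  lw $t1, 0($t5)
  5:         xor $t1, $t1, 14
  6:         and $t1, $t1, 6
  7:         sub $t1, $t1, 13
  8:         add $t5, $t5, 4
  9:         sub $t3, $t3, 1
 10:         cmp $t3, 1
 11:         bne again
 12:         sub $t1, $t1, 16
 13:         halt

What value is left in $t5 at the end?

li $t1, 3 → $t1=3
li $t3, 6 → $t3=6
li $t5, 200 → $t5=200
lw $t1, 0($t5) → $t1=M[200]=14
xor $t1, $t1, 14 → $t1=14^14=0
and $t1, $t1, 6 → $t1=0&6=0
sub $t1, $t1, 13 → $t1=0-13=-13
add $t5, $t5, 4 → $t5=200+4=204
sub $t3, $t3, 1 → $t3=6-1=5
cmp $t3, 1  (cmp 5,1)
bne again: taken
lw $t1, 0($t5) → $t1=M[204]=18
xor $t1, $t1, 14 → $t1=18^14=28
and $t1, $t1, 6 → $t1=28&6=4
sub $t1, $t1, 13 → $t1=4-13=-9
add $t5, $t5, 4 → $t5=204+4=208
sub $t3, $t3, 1 → $t3=5-1=4
cmp $t3, 1  (cmp 4,1)
bne again: taken
lw $t1, 0($t5) → $t1=M[208]=28
xor $t1, $t1, 14 → $t1=28^14=18
and $t1, $t1, 6 → $t1=18&6=2
sub $t1, $t1, 13 → $t1=2-13=-11
add $t5, $t5, 4 → $t5=208+4=212
sub $t3, $t3, 1 → $t3=4-1=3
cmp $t3, 1  (cmp 3,1)
bne again: taken
lw $t1, 0($t5) → $t1=M[212]=-6
xor $t1, $t1, 14 → $t1=(-6)^14=-12
and $t1, $t1, 6 → $t1=(-12)&6=4
sub $t1, $t1, 13 → $t1=4-13=-9
add $t5, $t5, 4 → $t5=212+4=216
sub $t3, $t3, 1 → $t3=3-1=2
cmp $t3, 1  (cmp 2,1)
bne again: taken
lw $t1, 0($t5) → $t1=M[216]=12
xor $t1, $t1, 14 → $t1=12^14=2
and $t1, $t1, 6 → $t1=2&6=2
sub $t1, $t1, 13 → $t1=2-13=-11
add $t5, $t5, 4 → $t5=216+4=220
sub $t3, $t3, 1 → $t3=2-1=1
cmp $t3, 1  (cmp 1,1)
bne again: not taken
sub $t1, $t1, 16 → $t1=(-11)-16=-27
halt.

220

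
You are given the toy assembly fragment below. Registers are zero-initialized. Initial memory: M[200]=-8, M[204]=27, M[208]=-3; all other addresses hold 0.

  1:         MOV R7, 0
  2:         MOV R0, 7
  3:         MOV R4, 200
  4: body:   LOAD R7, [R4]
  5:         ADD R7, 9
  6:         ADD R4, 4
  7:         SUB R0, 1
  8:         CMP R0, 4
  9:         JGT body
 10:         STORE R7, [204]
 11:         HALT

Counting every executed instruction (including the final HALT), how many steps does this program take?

MOV R7, 0 → R7=0
MOV R0, 7 → R0=7
MOV R4, 200 → R4=200
LOAD R7, [R4] → R7=M[200]=-8
ADD R7, 9 → R7=(-8)+9=1
ADD R4, 4 → R4=200+4=204
SUB R0, 1 → R0=7-1=6
CMP R0, 4  (cmp 6,4)
JGT body: taken
LOAD R7, [R4] → R7=M[204]=27
ADD R7, 9 → R7=27+9=36
ADD R4, 4 → R4=204+4=208
SUB R0, 1 → R0=6-1=5
CMP R0, 4  (cmp 5,4)
JGT body: taken
LOAD R7, [R4] → R7=M[208]=-3
ADD R7, 9 → R7=(-3)+9=6
ADD R4, 4 → R4=208+4=212
SUB R0, 1 → R0=5-1=4
CMP R0, 4  (cmp 4,4)
JGT body: not taken
STORE R7, [204] → M[204]=6
halt.
Total executed instructions: 23.

23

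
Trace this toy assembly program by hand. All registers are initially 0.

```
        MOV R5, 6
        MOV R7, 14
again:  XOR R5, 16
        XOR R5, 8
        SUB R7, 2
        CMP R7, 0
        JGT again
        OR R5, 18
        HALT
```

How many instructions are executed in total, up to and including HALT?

39

after MOV R5, 6: R5=6
after MOV R7, 14: R7=14
after XOR R5, 16: R5=6^16=22
after XOR R5, 8: R5=22^8=30
after SUB R7, 2: R7=14-2=12
CMP R7, 0  (cmp 12,0)
JGT again: taken
after XOR R5, 16: R5=30^16=14
after XOR R5, 8: R5=14^8=6
after SUB R7, 2: R7=12-2=10
CMP R7, 0  (cmp 10,0)
JGT again: taken
after XOR R5, 16: R5=6^16=22
after XOR R5, 8: R5=22^8=30
after SUB R7, 2: R7=10-2=8
CMP R7, 0  (cmp 8,0)
JGT again: taken
after XOR R5, 16: R5=30^16=14
after XOR R5, 8: R5=14^8=6
after SUB R7, 2: R7=8-2=6
CMP R7, 0  (cmp 6,0)
JGT again: taken
after XOR R5, 16: R5=6^16=22
after XOR R5, 8: R5=22^8=30
after SUB R7, 2: R7=6-2=4
CMP R7, 0  (cmp 4,0)
JGT again: taken
after XOR R5, 16: R5=30^16=14
after XOR R5, 8: R5=14^8=6
after SUB R7, 2: R7=4-2=2
CMP R7, 0  (cmp 2,0)
JGT again: taken
after XOR R5, 16: R5=6^16=22
after XOR R5, 8: R5=22^8=30
after SUB R7, 2: R7=2-2=0
CMP R7, 0  (cmp 0,0)
JGT again: not taken
after OR R5, 18: R5=30|18=30
halt.
Total executed instructions: 39.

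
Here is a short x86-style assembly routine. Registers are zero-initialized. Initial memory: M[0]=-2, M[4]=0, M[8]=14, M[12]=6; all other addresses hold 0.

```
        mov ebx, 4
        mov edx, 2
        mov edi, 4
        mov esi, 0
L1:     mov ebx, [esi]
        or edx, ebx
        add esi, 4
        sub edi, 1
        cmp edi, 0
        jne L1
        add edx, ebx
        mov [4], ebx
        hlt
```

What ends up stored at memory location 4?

after mov ebx, 4: ebx=4
after mov edx, 2: edx=2
after mov edi, 4: edi=4
after mov esi, 0: esi=0
after mov ebx, [esi]: ebx=M[0]=-2
after or edx, ebx: edx=2|(-2)=-2
after add esi, 4: esi=0+4=4
after sub edi, 1: edi=4-1=3
cmp edi, 0  (cmp 3,0)
jne L1: taken
after mov ebx, [esi]: ebx=M[4]=0
after or edx, ebx: edx=(-2)|0=-2
after add esi, 4: esi=4+4=8
after sub edi, 1: edi=3-1=2
cmp edi, 0  (cmp 2,0)
jne L1: taken
after mov ebx, [esi]: ebx=M[8]=14
after or edx, ebx: edx=(-2)|14=-2
after add esi, 4: esi=8+4=12
after sub edi, 1: edi=2-1=1
cmp edi, 0  (cmp 1,0)
jne L1: taken
after mov ebx, [esi]: ebx=M[12]=6
after or edx, ebx: edx=(-2)|6=-2
after add esi, 4: esi=12+4=16
after sub edi, 1: edi=1-1=0
cmp edi, 0  (cmp 0,0)
jne L1: not taken
after add edx, ebx: edx=(-2)+6=4
mov [4], ebx → M[4]=6
halt.

6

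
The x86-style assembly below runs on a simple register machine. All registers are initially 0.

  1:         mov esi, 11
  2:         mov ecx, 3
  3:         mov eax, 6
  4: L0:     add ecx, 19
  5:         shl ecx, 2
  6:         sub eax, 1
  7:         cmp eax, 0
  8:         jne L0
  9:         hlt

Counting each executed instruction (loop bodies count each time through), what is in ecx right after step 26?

28988

mov esi, 11 → esi=11
mov ecx, 3 → ecx=3
mov eax, 6 → eax=6
add ecx, 19 → ecx=3+19=22
shl ecx, 2 → ecx=22<<2=88
sub eax, 1 → eax=6-1=5
cmp eax, 0  (cmp 5,0)
jne L0: taken
add ecx, 19 → ecx=88+19=107
shl ecx, 2 → ecx=107<<2=428
sub eax, 1 → eax=5-1=4
cmp eax, 0  (cmp 4,0)
jne L0: taken
add ecx, 19 → ecx=428+19=447
shl ecx, 2 → ecx=447<<2=1788
sub eax, 1 → eax=4-1=3
cmp eax, 0  (cmp 3,0)
jne L0: taken
add ecx, 19 → ecx=1788+19=1807
shl ecx, 2 → ecx=1807<<2=7228
sub eax, 1 → eax=3-1=2
cmp eax, 0  (cmp 2,0)
jne L0: taken
add ecx, 19 → ecx=7228+19=7247
shl ecx, 2 → ecx=7247<<2=28988
sub eax, 1 → eax=2-1=1
After step 26: ecx = 28988.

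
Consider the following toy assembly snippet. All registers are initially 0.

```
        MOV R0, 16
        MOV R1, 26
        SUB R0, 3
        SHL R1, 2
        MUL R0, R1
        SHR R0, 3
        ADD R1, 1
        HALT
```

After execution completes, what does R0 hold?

169

R0=16
R1=26
R0=16-3=13
R1=26<<2=104
R0=13*104=1352
R0=1352>>3=169
R1=104+1=105
halt.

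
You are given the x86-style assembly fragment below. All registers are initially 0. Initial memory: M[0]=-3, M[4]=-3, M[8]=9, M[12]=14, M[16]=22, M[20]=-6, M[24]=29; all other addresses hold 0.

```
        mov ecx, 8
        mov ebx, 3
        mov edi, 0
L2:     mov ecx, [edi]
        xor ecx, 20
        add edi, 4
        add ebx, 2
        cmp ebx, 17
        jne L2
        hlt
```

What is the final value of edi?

ecx=8
ebx=3
edi=0
ecx=M[0]=-3
ecx=(-3)^20=-23
edi=0+4=4
ebx=3+2=5
cmp ebx, 17  (cmp 5,17)
jne L2: taken
ecx=M[4]=-3
ecx=(-3)^20=-23
edi=4+4=8
ebx=5+2=7
cmp ebx, 17  (cmp 7,17)
jne L2: taken
ecx=M[8]=9
ecx=9^20=29
edi=8+4=12
ebx=7+2=9
cmp ebx, 17  (cmp 9,17)
jne L2: taken
ecx=M[12]=14
ecx=14^20=26
edi=12+4=16
ebx=9+2=11
cmp ebx, 17  (cmp 11,17)
jne L2: taken
ecx=M[16]=22
ecx=22^20=2
edi=16+4=20
ebx=11+2=13
cmp ebx, 17  (cmp 13,17)
jne L2: taken
ecx=M[20]=-6
ecx=(-6)^20=-18
edi=20+4=24
ebx=13+2=15
cmp ebx, 17  (cmp 15,17)
jne L2: taken
ecx=M[24]=29
ecx=29^20=9
edi=24+4=28
ebx=15+2=17
cmp ebx, 17  (cmp 17,17)
jne L2: not taken
halt.

28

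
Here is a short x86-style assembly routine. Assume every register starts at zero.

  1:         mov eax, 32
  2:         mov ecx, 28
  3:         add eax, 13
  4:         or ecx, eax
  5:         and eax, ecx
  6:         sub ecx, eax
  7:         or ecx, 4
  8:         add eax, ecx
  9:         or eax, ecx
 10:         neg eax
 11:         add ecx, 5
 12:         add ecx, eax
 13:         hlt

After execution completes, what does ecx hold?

after mov eax, 32: eax=32
after mov ecx, 28: ecx=28
after add eax, 13: eax=32+13=45
after or ecx, eax: ecx=28|45=61
after and eax, ecx: eax=45&61=45
after sub ecx, eax: ecx=61-45=16
after or ecx, 4: ecx=16|4=20
after add eax, ecx: eax=45+20=65
after or eax, ecx: eax=65|20=85
after neg eax: eax=-(85)=-85
after add ecx, 5: ecx=20+5=25
after add ecx, eax: ecx=25+(-85)=-60
halt.

-60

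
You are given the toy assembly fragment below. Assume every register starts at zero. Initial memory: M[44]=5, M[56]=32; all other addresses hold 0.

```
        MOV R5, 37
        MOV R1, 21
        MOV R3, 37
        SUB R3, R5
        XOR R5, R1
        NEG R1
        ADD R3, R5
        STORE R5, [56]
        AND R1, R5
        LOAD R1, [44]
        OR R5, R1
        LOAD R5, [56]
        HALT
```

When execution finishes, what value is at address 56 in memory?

48

MOV R5, 37 → R5=37
MOV R1, 21 → R1=21
MOV R3, 37 → R3=37
SUB R3, R5 → R3=37-37=0
XOR R5, R1 → R5=37^21=48
NEG R1 → R1=-(21)=-21
ADD R3, R5 → R3=0+48=48
STORE R5, [56] → M[56]=48
AND R1, R5 → R1=(-21)&48=32
LOAD R1, [44] → R1=M[44]=5
OR R5, R1 → R5=48|5=53
LOAD R5, [56] → R5=M[56]=48
halt.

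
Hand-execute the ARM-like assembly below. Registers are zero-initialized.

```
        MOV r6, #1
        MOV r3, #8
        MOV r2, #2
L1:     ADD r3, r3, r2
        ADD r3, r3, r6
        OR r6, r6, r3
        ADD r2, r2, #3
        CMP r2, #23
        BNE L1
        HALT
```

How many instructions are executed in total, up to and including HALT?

after MOV r6, #1: r6=1
after MOV r3, #8: r3=8
after MOV r2, #2: r2=2
after ADD r3, r3, r2: r3=8+2=10
after ADD r3, r3, r6: r3=10+1=11
after OR r6, r6, r3: r6=1|11=11
after ADD r2, r2, #3: r2=2+3=5
CMP r2, #23  (cmp 5,23)
BNE L1: taken
after ADD r3, r3, r2: r3=11+5=16
after ADD r3, r3, r6: r3=16+11=27
after OR r6, r6, r3: r6=11|27=27
after ADD r2, r2, #3: r2=5+3=8
CMP r2, #23  (cmp 8,23)
BNE L1: taken
after ADD r3, r3, r2: r3=27+8=35
after ADD r3, r3, r6: r3=35+27=62
after OR r6, r6, r3: r6=27|62=63
after ADD r2, r2, #3: r2=8+3=11
CMP r2, #23  (cmp 11,23)
BNE L1: taken
after ADD r3, r3, r2: r3=62+11=73
after ADD r3, r3, r6: r3=73+63=136
after OR r6, r6, r3: r6=63|136=191
after ADD r2, r2, #3: r2=11+3=14
CMP r2, #23  (cmp 14,23)
BNE L1: taken
after ADD r3, r3, r2: r3=136+14=150
after ADD r3, r3, r6: r3=150+191=341
after OR r6, r6, r3: r6=191|341=511
after ADD r2, r2, #3: r2=14+3=17
CMP r2, #23  (cmp 17,23)
BNE L1: taken
after ADD r3, r3, r2: r3=341+17=358
after ADD r3, r3, r6: r3=358+511=869
after OR r6, r6, r3: r6=511|869=1023
after ADD r2, r2, #3: r2=17+3=20
CMP r2, #23  (cmp 20,23)
BNE L1: taken
after ADD r3, r3, r2: r3=869+20=889
after ADD r3, r3, r6: r3=889+1023=1912
after OR r6, r6, r3: r6=1023|1912=2047
after ADD r2, r2, #3: r2=20+3=23
CMP r2, #23  (cmp 23,23)
BNE L1: not taken
halt.
Total executed instructions: 46.

46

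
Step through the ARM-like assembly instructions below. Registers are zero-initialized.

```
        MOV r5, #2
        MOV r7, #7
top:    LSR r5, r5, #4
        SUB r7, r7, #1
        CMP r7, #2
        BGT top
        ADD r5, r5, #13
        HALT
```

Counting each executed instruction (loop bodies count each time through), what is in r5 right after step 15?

MOV r5, #2 → r5=2
MOV r7, #7 → r7=7
LSR r5, r5, #4 → r5=2>>4=0
SUB r7, r7, #1 → r7=7-1=6
CMP r7, #2  (cmp 6,2)
BGT top: taken
LSR r5, r5, #4 → r5=0>>4=0
SUB r7, r7, #1 → r7=6-1=5
CMP r7, #2  (cmp 5,2)
BGT top: taken
LSR r5, r5, #4 → r5=0>>4=0
SUB r7, r7, #1 → r7=5-1=4
CMP r7, #2  (cmp 4,2)
BGT top: taken
LSR r5, r5, #4 → r5=0>>4=0
After step 15: r5 = 0.

0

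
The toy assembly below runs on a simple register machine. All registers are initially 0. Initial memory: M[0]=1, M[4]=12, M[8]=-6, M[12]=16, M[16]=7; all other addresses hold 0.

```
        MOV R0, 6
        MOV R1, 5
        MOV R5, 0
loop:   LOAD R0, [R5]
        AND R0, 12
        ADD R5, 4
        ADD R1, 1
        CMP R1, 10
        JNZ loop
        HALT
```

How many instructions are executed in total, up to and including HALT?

R0=6
R1=5
R5=0
R0=M[0]=1
R0=1&12=0
R5=0+4=4
R1=5+1=6
CMP R1, 10  (cmp 6,10)
JNZ loop: taken
R0=M[4]=12
R0=12&12=12
R5=4+4=8
R1=6+1=7
CMP R1, 10  (cmp 7,10)
JNZ loop: taken
R0=M[8]=-6
R0=(-6)&12=8
R5=8+4=12
R1=7+1=8
CMP R1, 10  (cmp 8,10)
JNZ loop: taken
R0=M[12]=16
R0=16&12=0
R5=12+4=16
R1=8+1=9
CMP R1, 10  (cmp 9,10)
JNZ loop: taken
R0=M[16]=7
R0=7&12=4
R5=16+4=20
R1=9+1=10
CMP R1, 10  (cmp 10,10)
JNZ loop: not taken
halt.
Total executed instructions: 34.

34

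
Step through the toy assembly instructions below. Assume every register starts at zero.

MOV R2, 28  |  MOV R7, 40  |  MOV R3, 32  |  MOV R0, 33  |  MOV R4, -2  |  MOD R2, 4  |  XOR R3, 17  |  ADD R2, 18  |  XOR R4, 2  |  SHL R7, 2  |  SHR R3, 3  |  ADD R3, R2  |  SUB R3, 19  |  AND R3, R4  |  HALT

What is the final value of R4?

R2=28
R7=40
R3=32
R0=33
R4=-2
R2=28%4=0
R3=32^17=49
R2=0+18=18
R4=(-2)^2=-4
R7=40<<2=160
R3=49>>3=6
R3=6+18=24
R3=24-19=5
R3=5&(-4)=4
halt.

-4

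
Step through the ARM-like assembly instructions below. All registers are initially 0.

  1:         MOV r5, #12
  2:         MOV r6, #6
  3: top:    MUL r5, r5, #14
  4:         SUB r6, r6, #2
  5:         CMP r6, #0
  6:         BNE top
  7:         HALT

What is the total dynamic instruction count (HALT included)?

15

MOV r5, #12 → r5=12
MOV r6, #6 → r6=6
MUL r5, r5, #14 → r5=12*14=168
SUB r6, r6, #2 → r6=6-2=4
CMP r6, #0  (cmp 4,0)
BNE top: taken
MUL r5, r5, #14 → r5=168*14=2352
SUB r6, r6, #2 → r6=4-2=2
CMP r6, #0  (cmp 2,0)
BNE top: taken
MUL r5, r5, #14 → r5=2352*14=32928
SUB r6, r6, #2 → r6=2-2=0
CMP r6, #0  (cmp 0,0)
BNE top: not taken
halt.
Total executed instructions: 15.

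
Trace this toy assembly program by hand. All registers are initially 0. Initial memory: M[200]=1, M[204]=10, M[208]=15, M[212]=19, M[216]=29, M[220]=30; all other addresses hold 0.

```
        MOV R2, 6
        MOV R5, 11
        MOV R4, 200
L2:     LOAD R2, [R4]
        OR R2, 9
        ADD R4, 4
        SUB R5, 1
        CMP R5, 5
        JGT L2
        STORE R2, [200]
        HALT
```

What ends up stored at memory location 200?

31

MOV R2, 6 → R2=6
MOV R5, 11 → R5=11
MOV R4, 200 → R4=200
LOAD R2, [R4] → R2=M[200]=1
OR R2, 9 → R2=1|9=9
ADD R4, 4 → R4=200+4=204
SUB R5, 1 → R5=11-1=10
CMP R5, 5  (cmp 10,5)
JGT L2: taken
LOAD R2, [R4] → R2=M[204]=10
OR R2, 9 → R2=10|9=11
ADD R4, 4 → R4=204+4=208
SUB R5, 1 → R5=10-1=9
CMP R5, 5  (cmp 9,5)
JGT L2: taken
LOAD R2, [R4] → R2=M[208]=15
OR R2, 9 → R2=15|9=15
ADD R4, 4 → R4=208+4=212
SUB R5, 1 → R5=9-1=8
CMP R5, 5  (cmp 8,5)
JGT L2: taken
LOAD R2, [R4] → R2=M[212]=19
OR R2, 9 → R2=19|9=27
ADD R4, 4 → R4=212+4=216
SUB R5, 1 → R5=8-1=7
CMP R5, 5  (cmp 7,5)
JGT L2: taken
LOAD R2, [R4] → R2=M[216]=29
OR R2, 9 → R2=29|9=29
ADD R4, 4 → R4=216+4=220
SUB R5, 1 → R5=7-1=6
CMP R5, 5  (cmp 6,5)
JGT L2: taken
LOAD R2, [R4] → R2=M[220]=30
OR R2, 9 → R2=30|9=31
ADD R4, 4 → R4=220+4=224
SUB R5, 1 → R5=6-1=5
CMP R5, 5  (cmp 5,5)
JGT L2: not taken
STORE R2, [200] → M[200]=31
halt.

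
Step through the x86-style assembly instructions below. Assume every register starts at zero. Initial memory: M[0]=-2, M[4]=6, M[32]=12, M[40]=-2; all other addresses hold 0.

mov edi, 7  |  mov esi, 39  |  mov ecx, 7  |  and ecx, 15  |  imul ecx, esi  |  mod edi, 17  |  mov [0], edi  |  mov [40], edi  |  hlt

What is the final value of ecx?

273

after mov edi, 7: edi=7
after mov esi, 39: esi=39
after mov ecx, 7: ecx=7
after and ecx, 15: ecx=7&15=7
after imul ecx, esi: ecx=7*39=273
after mod edi, 17: edi=7%17=7
mov [0], edi → M[0]=7
mov [40], edi → M[40]=7
halt.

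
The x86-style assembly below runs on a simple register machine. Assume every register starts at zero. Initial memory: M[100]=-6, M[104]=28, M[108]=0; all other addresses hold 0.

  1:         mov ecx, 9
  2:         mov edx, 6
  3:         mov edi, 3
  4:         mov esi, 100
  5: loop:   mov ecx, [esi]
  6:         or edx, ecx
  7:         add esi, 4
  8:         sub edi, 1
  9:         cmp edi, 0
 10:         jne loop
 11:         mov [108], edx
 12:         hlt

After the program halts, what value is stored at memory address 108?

-2

mov ecx, 9 → ecx=9
mov edx, 6 → edx=6
mov edi, 3 → edi=3
mov esi, 100 → esi=100
mov ecx, [esi] → ecx=M[100]=-6
or edx, ecx → edx=6|(-6)=-2
add esi, 4 → esi=100+4=104
sub edi, 1 → edi=3-1=2
cmp edi, 0  (cmp 2,0)
jne loop: taken
mov ecx, [esi] → ecx=M[104]=28
or edx, ecx → edx=(-2)|28=-2
add esi, 4 → esi=104+4=108
sub edi, 1 → edi=2-1=1
cmp edi, 0  (cmp 1,0)
jne loop: taken
mov ecx, [esi] → ecx=M[108]=0
or edx, ecx → edx=(-2)|0=-2
add esi, 4 → esi=108+4=112
sub edi, 1 → edi=1-1=0
cmp edi, 0  (cmp 0,0)
jne loop: not taken
mov [108], edx → M[108]=-2
halt.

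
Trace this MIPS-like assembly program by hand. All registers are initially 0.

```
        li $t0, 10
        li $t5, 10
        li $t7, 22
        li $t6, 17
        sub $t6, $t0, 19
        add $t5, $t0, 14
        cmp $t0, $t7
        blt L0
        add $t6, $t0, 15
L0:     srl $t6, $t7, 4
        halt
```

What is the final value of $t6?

after li $t0, 10: $t0=10
after li $t5, 10: $t5=10
after li $t7, 22: $t7=22
after li $t6, 17: $t6=17
after sub $t6, $t0, 19: $t6=10-19=-9
after add $t5, $t0, 14: $t5=10+14=24
cmp $t0, $t7  (cmp 10,22)
blt L0: taken
after srl $t6, $t7, 4: $t6=22>>4=1
halt.

1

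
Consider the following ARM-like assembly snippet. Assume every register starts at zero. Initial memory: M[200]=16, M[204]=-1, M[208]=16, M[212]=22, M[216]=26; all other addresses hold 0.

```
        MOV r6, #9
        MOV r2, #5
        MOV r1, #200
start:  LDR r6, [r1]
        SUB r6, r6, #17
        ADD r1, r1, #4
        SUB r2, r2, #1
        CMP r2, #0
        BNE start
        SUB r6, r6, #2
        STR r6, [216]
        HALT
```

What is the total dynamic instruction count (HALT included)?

36

r6=9
r2=5
r1=200
r6=M[200]=16
r6=16-17=-1
r1=200+4=204
r2=5-1=4
CMP r2, #0  (cmp 4,0)
BNE start: taken
r6=M[204]=-1
r6=(-1)-17=-18
r1=204+4=208
r2=4-1=3
CMP r2, #0  (cmp 3,0)
BNE start: taken
r6=M[208]=16
r6=16-17=-1
r1=208+4=212
r2=3-1=2
CMP r2, #0  (cmp 2,0)
BNE start: taken
r6=M[212]=22
r6=22-17=5
r1=212+4=216
r2=2-1=1
CMP r2, #0  (cmp 1,0)
BNE start: taken
r6=M[216]=26
r6=26-17=9
r1=216+4=220
r2=1-1=0
CMP r2, #0  (cmp 0,0)
BNE start: not taken
r6=9-2=7
STR r6, [216] → M[216]=7
halt.
Total executed instructions: 36.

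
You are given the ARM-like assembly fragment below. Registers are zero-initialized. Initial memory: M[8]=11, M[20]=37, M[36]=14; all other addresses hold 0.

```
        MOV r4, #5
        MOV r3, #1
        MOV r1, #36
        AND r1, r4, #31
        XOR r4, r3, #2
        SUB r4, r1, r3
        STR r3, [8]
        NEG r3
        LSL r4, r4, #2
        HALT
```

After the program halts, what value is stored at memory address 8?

1

MOV r4, #5 → r4=5
MOV r3, #1 → r3=1
MOV r1, #36 → r1=36
AND r1, r4, #31 → r1=5&31=5
XOR r4, r3, #2 → r4=1^2=3
SUB r4, r1, r3 → r4=5-1=4
STR r3, [8] → M[8]=1
NEG r3 → r3=-(1)=-1
LSL r4, r4, #2 → r4=4<<2=16
halt.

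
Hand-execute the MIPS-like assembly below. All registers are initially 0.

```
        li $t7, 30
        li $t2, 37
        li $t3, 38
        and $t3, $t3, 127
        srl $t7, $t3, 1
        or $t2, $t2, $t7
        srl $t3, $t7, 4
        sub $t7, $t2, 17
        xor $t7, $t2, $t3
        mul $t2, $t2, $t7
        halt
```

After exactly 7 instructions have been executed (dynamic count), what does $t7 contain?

19

$t7=30
$t2=37
$t3=38
$t3=38&127=38
$t7=38>>1=19
$t2=37|19=55
$t3=19>>4=1
After step 7: $t7 = 19.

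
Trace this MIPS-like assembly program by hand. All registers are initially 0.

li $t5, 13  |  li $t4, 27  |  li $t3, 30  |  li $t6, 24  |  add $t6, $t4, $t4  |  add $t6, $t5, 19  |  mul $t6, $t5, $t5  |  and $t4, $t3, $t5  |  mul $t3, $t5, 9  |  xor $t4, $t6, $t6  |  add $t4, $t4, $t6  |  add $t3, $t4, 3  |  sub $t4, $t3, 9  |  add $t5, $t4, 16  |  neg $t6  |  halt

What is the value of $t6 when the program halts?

-169

li $t5, 13 → $t5=13
li $t4, 27 → $t4=27
li $t3, 30 → $t3=30
li $t6, 24 → $t6=24
add $t6, $t4, $t4 → $t6=27+27=54
add $t6, $t5, 19 → $t6=13+19=32
mul $t6, $t5, $t5 → $t6=13*13=169
and $t4, $t3, $t5 → $t4=30&13=12
mul $t3, $t5, 9 → $t3=13*9=117
xor $t4, $t6, $t6 → $t4=169^169=0
add $t4, $t4, $t6 → $t4=0+169=169
add $t3, $t4, 3 → $t3=169+3=172
sub $t4, $t3, 9 → $t4=172-9=163
add $t5, $t4, 16 → $t5=163+16=179
neg $t6 → $t6=-(169)=-169
halt.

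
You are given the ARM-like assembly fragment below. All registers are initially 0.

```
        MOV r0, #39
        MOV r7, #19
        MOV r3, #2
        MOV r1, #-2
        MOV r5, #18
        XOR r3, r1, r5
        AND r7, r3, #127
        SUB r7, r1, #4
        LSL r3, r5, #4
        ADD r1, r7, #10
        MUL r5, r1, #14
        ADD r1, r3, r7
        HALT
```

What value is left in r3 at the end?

288

r0=39
r7=19
r3=2
r1=-2
r5=18
r3=(-2)^18=-20
r7=(-20)&127=108
r7=(-2)-4=-6
r3=18<<4=288
r1=(-6)+10=4
r5=4*14=56
r1=288+(-6)=282
halt.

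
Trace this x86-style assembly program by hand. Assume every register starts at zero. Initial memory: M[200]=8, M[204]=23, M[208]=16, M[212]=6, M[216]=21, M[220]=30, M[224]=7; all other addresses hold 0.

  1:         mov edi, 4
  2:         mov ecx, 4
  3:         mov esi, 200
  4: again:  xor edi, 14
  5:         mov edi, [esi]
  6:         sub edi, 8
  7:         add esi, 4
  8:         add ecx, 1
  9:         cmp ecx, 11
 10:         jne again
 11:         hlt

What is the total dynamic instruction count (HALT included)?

mov edi, 4 → edi=4
mov ecx, 4 → ecx=4
mov esi, 200 → esi=200
xor edi, 14 → edi=4^14=10
mov edi, [esi] → edi=M[200]=8
sub edi, 8 → edi=8-8=0
add esi, 4 → esi=200+4=204
add ecx, 1 → ecx=4+1=5
cmp ecx, 11  (cmp 5,11)
jne again: taken
xor edi, 14 → edi=0^14=14
mov edi, [esi] → edi=M[204]=23
sub edi, 8 → edi=23-8=15
add esi, 4 → esi=204+4=208
add ecx, 1 → ecx=5+1=6
cmp ecx, 11  (cmp 6,11)
jne again: taken
xor edi, 14 → edi=15^14=1
mov edi, [esi] → edi=M[208]=16
sub edi, 8 → edi=16-8=8
add esi, 4 → esi=208+4=212
add ecx, 1 → ecx=6+1=7
cmp ecx, 11  (cmp 7,11)
jne again: taken
xor edi, 14 → edi=8^14=6
mov edi, [esi] → edi=M[212]=6
sub edi, 8 → edi=6-8=-2
add esi, 4 → esi=212+4=216
add ecx, 1 → ecx=7+1=8
cmp ecx, 11  (cmp 8,11)
jne again: taken
xor edi, 14 → edi=(-2)^14=-16
mov edi, [esi] → edi=M[216]=21
sub edi, 8 → edi=21-8=13
add esi, 4 → esi=216+4=220
add ecx, 1 → ecx=8+1=9
cmp ecx, 11  (cmp 9,11)
jne again: taken
xor edi, 14 → edi=13^14=3
mov edi, [esi] → edi=M[220]=30
sub edi, 8 → edi=30-8=22
add esi, 4 → esi=220+4=224
add ecx, 1 → ecx=9+1=10
cmp ecx, 11  (cmp 10,11)
jne again: taken
xor edi, 14 → edi=22^14=24
mov edi, [esi] → edi=M[224]=7
sub edi, 8 → edi=7-8=-1
add esi, 4 → esi=224+4=228
add ecx, 1 → ecx=10+1=11
cmp ecx, 11  (cmp 11,11)
jne again: not taken
halt.
Total executed instructions: 53.

53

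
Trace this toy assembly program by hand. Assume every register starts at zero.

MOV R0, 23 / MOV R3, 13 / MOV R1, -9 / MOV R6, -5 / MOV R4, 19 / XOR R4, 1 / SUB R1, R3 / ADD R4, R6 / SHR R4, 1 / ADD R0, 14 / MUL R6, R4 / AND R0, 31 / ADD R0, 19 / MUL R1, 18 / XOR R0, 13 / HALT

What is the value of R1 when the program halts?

-396

MOV R0, 23 → R0=23
MOV R3, 13 → R3=13
MOV R1, -9 → R1=-9
MOV R6, -5 → R6=-5
MOV R4, 19 → R4=19
XOR R4, 1 → R4=19^1=18
SUB R1, R3 → R1=(-9)-13=-22
ADD R4, R6 → R4=18+(-5)=13
SHR R4, 1 → R4=13>>1=6
ADD R0, 14 → R0=23+14=37
MUL R6, R4 → R6=(-5)*6=-30
AND R0, 31 → R0=37&31=5
ADD R0, 19 → R0=5+19=24
MUL R1, 18 → R1=(-22)*18=-396
XOR R0, 13 → R0=24^13=21
halt.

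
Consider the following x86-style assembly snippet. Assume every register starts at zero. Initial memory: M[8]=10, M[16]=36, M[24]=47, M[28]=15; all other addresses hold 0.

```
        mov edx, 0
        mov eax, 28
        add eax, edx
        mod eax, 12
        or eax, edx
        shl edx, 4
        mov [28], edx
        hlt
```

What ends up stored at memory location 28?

edx=0
eax=28
eax=28+0=28
eax=28%12=4
eax=4|0=4
edx=0<<4=0
mov [28], edx → M[28]=0
halt.

0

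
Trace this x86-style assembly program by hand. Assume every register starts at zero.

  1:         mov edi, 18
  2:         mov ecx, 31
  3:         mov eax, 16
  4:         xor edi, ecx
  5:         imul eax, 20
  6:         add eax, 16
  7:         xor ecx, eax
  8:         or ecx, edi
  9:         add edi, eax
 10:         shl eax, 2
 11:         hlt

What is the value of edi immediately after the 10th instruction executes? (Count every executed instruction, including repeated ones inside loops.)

after mov edi, 18: edi=18
after mov ecx, 31: ecx=31
after mov eax, 16: eax=16
after xor edi, ecx: edi=18^31=13
after imul eax, 20: eax=16*20=320
after add eax, 16: eax=320+16=336
after xor ecx, eax: ecx=31^336=335
after or ecx, edi: ecx=335|13=335
after add edi, eax: edi=13+336=349
after shl eax, 2: eax=336<<2=1344
After step 10: edi = 349.

349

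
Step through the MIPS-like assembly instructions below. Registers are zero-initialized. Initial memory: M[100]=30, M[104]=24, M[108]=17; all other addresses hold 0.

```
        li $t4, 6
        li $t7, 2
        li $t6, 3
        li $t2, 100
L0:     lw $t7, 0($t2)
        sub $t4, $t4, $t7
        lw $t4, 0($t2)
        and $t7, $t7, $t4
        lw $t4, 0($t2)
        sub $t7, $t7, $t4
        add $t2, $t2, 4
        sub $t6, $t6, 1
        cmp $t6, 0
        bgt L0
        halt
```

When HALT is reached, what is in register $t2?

112

li $t4, 6 → $t4=6
li $t7, 2 → $t7=2
li $t6, 3 → $t6=3
li $t2, 100 → $t2=100
lw $t7, 0($t2) → $t7=M[100]=30
sub $t4, $t4, $t7 → $t4=6-30=-24
lw $t4, 0($t2) → $t4=M[100]=30
and $t7, $t7, $t4 → $t7=30&30=30
lw $t4, 0($t2) → $t4=M[100]=30
sub $t7, $t7, $t4 → $t7=30-30=0
add $t2, $t2, 4 → $t2=100+4=104
sub $t6, $t6, 1 → $t6=3-1=2
cmp $t6, 0  (cmp 2,0)
bgt L0: taken
lw $t7, 0($t2) → $t7=M[104]=24
sub $t4, $t4, $t7 → $t4=30-24=6
lw $t4, 0($t2) → $t4=M[104]=24
and $t7, $t7, $t4 → $t7=24&24=24
lw $t4, 0($t2) → $t4=M[104]=24
sub $t7, $t7, $t4 → $t7=24-24=0
add $t2, $t2, 4 → $t2=104+4=108
sub $t6, $t6, 1 → $t6=2-1=1
cmp $t6, 0  (cmp 1,0)
bgt L0: taken
lw $t7, 0($t2) → $t7=M[108]=17
sub $t4, $t4, $t7 → $t4=24-17=7
lw $t4, 0($t2) → $t4=M[108]=17
and $t7, $t7, $t4 → $t7=17&17=17
lw $t4, 0($t2) → $t4=M[108]=17
sub $t7, $t7, $t4 → $t7=17-17=0
add $t2, $t2, 4 → $t2=108+4=112
sub $t6, $t6, 1 → $t6=1-1=0
cmp $t6, 0  (cmp 0,0)
bgt L0: not taken
halt.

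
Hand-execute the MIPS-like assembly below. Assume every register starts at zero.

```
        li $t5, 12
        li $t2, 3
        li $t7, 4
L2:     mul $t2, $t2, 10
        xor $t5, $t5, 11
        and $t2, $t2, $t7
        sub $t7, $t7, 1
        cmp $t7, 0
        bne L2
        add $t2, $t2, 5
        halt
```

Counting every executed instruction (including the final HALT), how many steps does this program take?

29

after li $t5, 12: $t5=12
after li $t2, 3: $t2=3
after li $t7, 4: $t7=4
after mul $t2, $t2, 10: $t2=3*10=30
after xor $t5, $t5, 11: $t5=12^11=7
after and $t2, $t2, $t7: $t2=30&4=4
after sub $t7, $t7, 1: $t7=4-1=3
cmp $t7, 0  (cmp 3,0)
bne L2: taken
after mul $t2, $t2, 10: $t2=4*10=40
after xor $t5, $t5, 11: $t5=7^11=12
after and $t2, $t2, $t7: $t2=40&3=0
after sub $t7, $t7, 1: $t7=3-1=2
cmp $t7, 0  (cmp 2,0)
bne L2: taken
after mul $t2, $t2, 10: $t2=0*10=0
after xor $t5, $t5, 11: $t5=12^11=7
after and $t2, $t2, $t7: $t2=0&2=0
after sub $t7, $t7, 1: $t7=2-1=1
cmp $t7, 0  (cmp 1,0)
bne L2: taken
after mul $t2, $t2, 10: $t2=0*10=0
after xor $t5, $t5, 11: $t5=7^11=12
after and $t2, $t2, $t7: $t2=0&1=0
after sub $t7, $t7, 1: $t7=1-1=0
cmp $t7, 0  (cmp 0,0)
bne L2: not taken
after add $t2, $t2, 5: $t2=0+5=5
halt.
Total executed instructions: 29.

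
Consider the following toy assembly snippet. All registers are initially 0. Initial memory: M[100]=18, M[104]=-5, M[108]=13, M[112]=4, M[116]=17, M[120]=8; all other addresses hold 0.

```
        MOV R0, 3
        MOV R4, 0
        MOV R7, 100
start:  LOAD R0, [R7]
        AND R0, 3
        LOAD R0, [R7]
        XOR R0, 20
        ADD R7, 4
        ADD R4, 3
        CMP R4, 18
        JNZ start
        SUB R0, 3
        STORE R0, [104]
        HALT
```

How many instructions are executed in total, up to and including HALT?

R0=3
R4=0
R7=100
R0=M[100]=18
R0=18&3=2
R0=M[100]=18
R0=18^20=6
R7=100+4=104
R4=0+3=3
CMP R4, 18  (cmp 3,18)
JNZ start: taken
R0=M[104]=-5
R0=(-5)&3=3
R0=M[104]=-5
R0=(-5)^20=-17
R7=104+4=108
R4=3+3=6
CMP R4, 18  (cmp 6,18)
JNZ start: taken
R0=M[108]=13
R0=13&3=1
R0=M[108]=13
R0=13^20=25
R7=108+4=112
R4=6+3=9
CMP R4, 18  (cmp 9,18)
JNZ start: taken
R0=M[112]=4
R0=4&3=0
R0=M[112]=4
R0=4^20=16
R7=112+4=116
R4=9+3=12
CMP R4, 18  (cmp 12,18)
JNZ start: taken
R0=M[116]=17
R0=17&3=1
R0=M[116]=17
R0=17^20=5
R7=116+4=120
R4=12+3=15
CMP R4, 18  (cmp 15,18)
JNZ start: taken
R0=M[120]=8
R0=8&3=0
R0=M[120]=8
R0=8^20=28
R7=120+4=124
R4=15+3=18
CMP R4, 18  (cmp 18,18)
JNZ start: not taken
R0=28-3=25
STORE R0, [104] → M[104]=25
halt.
Total executed instructions: 54.

54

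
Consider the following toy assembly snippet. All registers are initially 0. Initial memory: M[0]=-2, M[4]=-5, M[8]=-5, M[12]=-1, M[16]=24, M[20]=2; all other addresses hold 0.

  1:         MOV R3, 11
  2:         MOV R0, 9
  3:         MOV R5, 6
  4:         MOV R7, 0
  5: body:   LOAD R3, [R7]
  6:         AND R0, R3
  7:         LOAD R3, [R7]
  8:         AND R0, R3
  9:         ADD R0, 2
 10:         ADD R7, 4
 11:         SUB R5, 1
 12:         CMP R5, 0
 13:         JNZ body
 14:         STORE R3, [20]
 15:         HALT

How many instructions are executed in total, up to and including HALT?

60

MOV R3, 11 → R3=11
MOV R0, 9 → R0=9
MOV R5, 6 → R5=6
MOV R7, 0 → R7=0
LOAD R3, [R7] → R3=M[0]=-2
AND R0, R3 → R0=9&(-2)=8
LOAD R3, [R7] → R3=M[0]=-2
AND R0, R3 → R0=8&(-2)=8
ADD R0, 2 → R0=8+2=10
ADD R7, 4 → R7=0+4=4
SUB R5, 1 → R5=6-1=5
CMP R5, 0  (cmp 5,0)
JNZ body: taken
LOAD R3, [R7] → R3=M[4]=-5
AND R0, R3 → R0=10&(-5)=10
LOAD R3, [R7] → R3=M[4]=-5
AND R0, R3 → R0=10&(-5)=10
ADD R0, 2 → R0=10+2=12
ADD R7, 4 → R7=4+4=8
SUB R5, 1 → R5=5-1=4
CMP R5, 0  (cmp 4,0)
JNZ body: taken
LOAD R3, [R7] → R3=M[8]=-5
AND R0, R3 → R0=12&(-5)=8
LOAD R3, [R7] → R3=M[8]=-5
AND R0, R3 → R0=8&(-5)=8
ADD R0, 2 → R0=8+2=10
ADD R7, 4 → R7=8+4=12
SUB R5, 1 → R5=4-1=3
CMP R5, 0  (cmp 3,0)
JNZ body: taken
LOAD R3, [R7] → R3=M[12]=-1
AND R0, R3 → R0=10&(-1)=10
LOAD R3, [R7] → R3=M[12]=-1
AND R0, R3 → R0=10&(-1)=10
ADD R0, 2 → R0=10+2=12
ADD R7, 4 → R7=12+4=16
SUB R5, 1 → R5=3-1=2
CMP R5, 0  (cmp 2,0)
JNZ body: taken
LOAD R3, [R7] → R3=M[16]=24
AND R0, R3 → R0=12&24=8
LOAD R3, [R7] → R3=M[16]=24
AND R0, R3 → R0=8&24=8
ADD R0, 2 → R0=8+2=10
ADD R7, 4 → R7=16+4=20
SUB R5, 1 → R5=2-1=1
CMP R5, 0  (cmp 1,0)
JNZ body: taken
LOAD R3, [R7] → R3=M[20]=2
AND R0, R3 → R0=10&2=2
LOAD R3, [R7] → R3=M[20]=2
AND R0, R3 → R0=2&2=2
ADD R0, 2 → R0=2+2=4
ADD R7, 4 → R7=20+4=24
SUB R5, 1 → R5=1-1=0
CMP R5, 0  (cmp 0,0)
JNZ body: not taken
STORE R3, [20] → M[20]=2
halt.
Total executed instructions: 60.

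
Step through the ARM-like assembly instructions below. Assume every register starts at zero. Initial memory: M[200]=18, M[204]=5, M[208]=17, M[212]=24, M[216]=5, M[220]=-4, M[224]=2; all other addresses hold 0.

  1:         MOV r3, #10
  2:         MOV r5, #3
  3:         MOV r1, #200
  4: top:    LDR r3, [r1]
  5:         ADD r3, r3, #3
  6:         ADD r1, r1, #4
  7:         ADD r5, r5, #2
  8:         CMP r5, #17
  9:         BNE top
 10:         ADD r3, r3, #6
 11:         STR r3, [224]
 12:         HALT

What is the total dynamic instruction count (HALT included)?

r3=10
r5=3
r1=200
r3=M[200]=18
r3=18+3=21
r1=200+4=204
r5=3+2=5
CMP r5, #17  (cmp 5,17)
BNE top: taken
r3=M[204]=5
r3=5+3=8
r1=204+4=208
r5=5+2=7
CMP r5, #17  (cmp 7,17)
BNE top: taken
r3=M[208]=17
r3=17+3=20
r1=208+4=212
r5=7+2=9
CMP r5, #17  (cmp 9,17)
BNE top: taken
r3=M[212]=24
r3=24+3=27
r1=212+4=216
r5=9+2=11
CMP r5, #17  (cmp 11,17)
BNE top: taken
r3=M[216]=5
r3=5+3=8
r1=216+4=220
r5=11+2=13
CMP r5, #17  (cmp 13,17)
BNE top: taken
r3=M[220]=-4
r3=(-4)+3=-1
r1=220+4=224
r5=13+2=15
CMP r5, #17  (cmp 15,17)
BNE top: taken
r3=M[224]=2
r3=2+3=5
r1=224+4=228
r5=15+2=17
CMP r5, #17  (cmp 17,17)
BNE top: not taken
r3=5+6=11
STR r3, [224] → M[224]=11
halt.
Total executed instructions: 48.

48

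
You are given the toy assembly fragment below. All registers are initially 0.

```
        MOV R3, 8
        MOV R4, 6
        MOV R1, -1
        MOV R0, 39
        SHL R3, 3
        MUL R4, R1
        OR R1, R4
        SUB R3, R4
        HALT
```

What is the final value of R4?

after MOV R3, 8: R3=8
after MOV R4, 6: R4=6
after MOV R1, -1: R1=-1
after MOV R0, 39: R0=39
after SHL R3, 3: R3=8<<3=64
after MUL R4, R1: R4=6*(-1)=-6
after OR R1, R4: R1=(-1)|(-6)=-1
after SUB R3, R4: R3=64-(-6)=70
halt.

-6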